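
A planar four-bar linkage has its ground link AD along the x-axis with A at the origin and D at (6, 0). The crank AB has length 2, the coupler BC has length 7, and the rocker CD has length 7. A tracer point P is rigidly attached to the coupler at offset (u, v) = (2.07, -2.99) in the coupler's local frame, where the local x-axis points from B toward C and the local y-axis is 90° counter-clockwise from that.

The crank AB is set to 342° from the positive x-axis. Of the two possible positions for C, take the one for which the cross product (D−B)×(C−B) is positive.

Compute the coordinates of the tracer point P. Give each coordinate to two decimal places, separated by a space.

A=(0,0), D=(6.00,0)
B = A + 2.00·(cos342°, sin342°) = (1.9021, -0.6180)
|BD| = 4.1442
circle(B,7.00) ∩ circle(D,7.00): a=2.0721, h=6.6863
  candidates: C₊=(2.9539,6.3025) cross=27.709; C₋=(4.9482,-6.9205) cross=-27.709
  mode + wants cross > 0 → take C=(2.9539,6.3025) (cross=27.709)
ex = (C−B)/|BC| = (0.1503,0.9886); ey = (-0.9886,0.1503)
P = B + 2.07·ex + -2.99·ey = (5.1692,0.9792)

5.17 0.98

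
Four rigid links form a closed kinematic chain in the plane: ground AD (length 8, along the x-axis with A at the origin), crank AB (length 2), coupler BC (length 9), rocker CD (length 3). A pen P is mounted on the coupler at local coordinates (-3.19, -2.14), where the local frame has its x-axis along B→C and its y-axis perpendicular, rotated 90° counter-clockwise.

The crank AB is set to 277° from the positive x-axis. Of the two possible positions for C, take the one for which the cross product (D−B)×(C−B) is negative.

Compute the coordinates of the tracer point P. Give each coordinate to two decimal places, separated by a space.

A=(0,0), D=(8.00,0)
B = A + 2.00·(cos277°, sin277°) = (0.2437, -1.9851)
|BD| = 8.0063
circle(B,9.00) ∩ circle(D,3.00): a=8.4996, h=2.9592
  candidates: C₊=(7.7442,2.9891) cross=23.692; C₋=(9.2116,-2.7444) cross=-23.692
  mode - wants cross < 0 → take C=(9.2116,-2.7444) (cross=-23.692)
ex = (C−B)/|BC| = (0.9964,-0.0844); ey = (0.0844,0.9964)
P = B + -3.19·ex + -2.14·ey = (-3.1154,-3.8483)

-3.12 -3.85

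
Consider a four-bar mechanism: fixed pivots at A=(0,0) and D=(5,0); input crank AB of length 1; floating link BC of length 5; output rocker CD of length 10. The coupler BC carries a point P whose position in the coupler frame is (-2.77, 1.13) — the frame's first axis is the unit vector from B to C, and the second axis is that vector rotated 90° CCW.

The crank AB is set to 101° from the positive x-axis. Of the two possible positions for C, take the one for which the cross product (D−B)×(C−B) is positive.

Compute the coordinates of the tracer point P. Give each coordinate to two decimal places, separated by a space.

1.31 -1.61

A=(0,0), D=(5.00,0)
B = A + 1.00·(cos101°, sin101°) = (-0.1908, 0.9816)
|BD| = 5.2828
circle(B,5.00) ∩ circle(D,10.00): a=-4.4571, h=2.2659
  candidates: C₊=(-4.1492,4.0363) cross=11.970; C₋=(-4.9913,-0.4166) cross=-11.970
  mode + wants cross > 0 → take C=(-4.1492,4.0363) (cross=11.970)
ex = (C−B)/|BC| = (-0.7917,0.6109); ey = (-0.6109,-0.7917)
P = B + -2.77·ex + 1.13·ey = (1.3118,-1.6053)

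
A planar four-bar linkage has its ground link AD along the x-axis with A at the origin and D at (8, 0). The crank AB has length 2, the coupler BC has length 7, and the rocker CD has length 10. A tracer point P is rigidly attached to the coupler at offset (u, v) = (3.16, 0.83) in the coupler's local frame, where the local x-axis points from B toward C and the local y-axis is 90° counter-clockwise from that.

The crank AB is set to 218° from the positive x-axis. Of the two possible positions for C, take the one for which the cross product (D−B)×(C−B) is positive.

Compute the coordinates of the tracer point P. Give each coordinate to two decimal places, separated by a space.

-1.80 2.03

A=(0,0), D=(8.00,0)
B = A + 2.00·(cos218°, sin218°) = (-1.5760, -1.2313)
|BD| = 9.6549
circle(B,7.00) ∩ circle(D,10.00): a=2.1863, h=6.6498
  candidates: C₊=(-0.2557,5.6430) cross=64.203; C₋=(1.4405,-7.5480) cross=-64.203
  mode + wants cross > 0 → take C=(-0.2557,5.6430) (cross=64.203)
ex = (C−B)/|BC| = (0.1886,0.9821); ey = (-0.9821,0.1886)
P = B + 3.16·ex + 0.83·ey = (-1.7951,2.0285)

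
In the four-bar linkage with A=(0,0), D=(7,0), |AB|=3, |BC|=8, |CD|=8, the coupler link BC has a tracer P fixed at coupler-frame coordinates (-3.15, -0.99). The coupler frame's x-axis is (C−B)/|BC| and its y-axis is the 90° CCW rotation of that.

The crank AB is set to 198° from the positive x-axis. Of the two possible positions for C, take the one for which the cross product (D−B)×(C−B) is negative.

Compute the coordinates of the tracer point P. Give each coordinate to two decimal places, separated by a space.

-5.74 0.67

A=(0,0), D=(7.00,0)
B = A + 3.00·(cos198°, sin198°) = (-2.8532, -0.9271)
|BD| = 9.8967
circle(B,8.00) ∩ circle(D,8.00): a=4.9483, h=6.2860
  candidates: C₊=(1.4846,5.7948) cross=62.211; C₋=(2.6622,-6.7219) cross=-62.211
  mode - wants cross < 0 → take C=(2.6622,-6.7219) (cross=-62.211)
ex = (C−B)/|BC| = (0.6894,-0.7244); ey = (0.7244,0.6894)
P = B + -3.15·ex + -0.99·ey = (-5.7420,0.6721)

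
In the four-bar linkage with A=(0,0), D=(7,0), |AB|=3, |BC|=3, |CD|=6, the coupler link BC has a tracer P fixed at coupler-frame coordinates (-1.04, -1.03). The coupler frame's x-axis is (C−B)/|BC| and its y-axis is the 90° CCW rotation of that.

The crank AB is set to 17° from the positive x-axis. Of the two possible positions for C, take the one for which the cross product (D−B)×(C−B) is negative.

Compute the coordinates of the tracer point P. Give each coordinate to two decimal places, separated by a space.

A=(0,0), D=(7.00,0)
B = A + 3.00·(cos17°, sin17°) = (2.8689, 0.8771)
|BD| = 4.2232
circle(B,3.00) ∩ circle(D,6.00): a=-1.0851, h=2.7969
  candidates: C₊=(2.3884,3.8384) cross=11.812; C₋=(1.2266,-1.6334) cross=-11.812
  mode - wants cross < 0 → take C=(1.2266,-1.6334) (cross=-11.812)
ex = (C−B)/|BC| = (-0.5474,-0.8369); ey = (0.8369,-0.5474)
P = B + -1.04·ex + -1.03·ey = (2.5763,2.3113)

2.58 2.31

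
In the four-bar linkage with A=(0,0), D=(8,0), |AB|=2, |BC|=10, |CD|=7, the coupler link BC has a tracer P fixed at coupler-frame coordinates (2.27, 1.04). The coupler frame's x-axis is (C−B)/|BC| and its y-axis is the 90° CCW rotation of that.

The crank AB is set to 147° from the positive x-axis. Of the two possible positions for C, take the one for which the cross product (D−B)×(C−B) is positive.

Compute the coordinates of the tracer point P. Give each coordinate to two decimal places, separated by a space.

A=(0,0), D=(8.00,0)
B = A + 2.00·(cos147°, sin147°) = (-1.6773, 1.0893)
|BD| = 9.7385
circle(B,10.00) ∩ circle(D,7.00): a=7.4877, h=6.6283
  candidates: C₊=(6.5048,6.8384) cross=64.549; C₋=(5.0220,-6.3349) cross=-64.549
  mode + wants cross > 0 → take C=(6.5048,6.8384) (cross=64.549)
ex = (C−B)/|BC| = (0.8182,0.5749); ey = (-0.5749,0.8182)
P = B + 2.27·ex + 1.04·ey = (-0.4179,3.2453)

-0.42 3.25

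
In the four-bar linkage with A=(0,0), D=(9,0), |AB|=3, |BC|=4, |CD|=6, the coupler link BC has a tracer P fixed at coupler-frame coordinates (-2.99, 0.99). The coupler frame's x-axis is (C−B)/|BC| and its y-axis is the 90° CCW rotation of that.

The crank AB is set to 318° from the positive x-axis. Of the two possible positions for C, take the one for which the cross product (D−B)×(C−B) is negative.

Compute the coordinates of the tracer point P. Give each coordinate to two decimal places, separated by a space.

A=(0,0), D=(9.00,0)
B = A + 3.00·(cos318°, sin318°) = (2.2294, -2.0074)
|BD| = 7.0619
circle(B,4.00) ∩ circle(D,6.00): a=2.1149, h=3.3952
  candidates: C₊=(3.2920,1.8489) cross=23.976; C₋=(5.2222,-4.6613) cross=-23.976
  mode - wants cross < 0 → take C=(5.2222,-4.6613) (cross=-23.976)
ex = (C−B)/|BC| = (0.7482,-0.6635); ey = (0.6635,0.7482)
P = B + -2.99·ex + 0.99·ey = (0.6492,0.7171)

0.65 0.72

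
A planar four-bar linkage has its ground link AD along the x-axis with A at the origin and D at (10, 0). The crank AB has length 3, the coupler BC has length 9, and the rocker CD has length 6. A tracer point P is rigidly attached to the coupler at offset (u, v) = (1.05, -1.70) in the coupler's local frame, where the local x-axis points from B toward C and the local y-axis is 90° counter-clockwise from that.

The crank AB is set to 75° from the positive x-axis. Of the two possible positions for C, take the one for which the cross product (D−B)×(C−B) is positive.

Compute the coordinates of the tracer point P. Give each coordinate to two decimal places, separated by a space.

2.34 1.65

A=(0,0), D=(10.00,0)
B = A + 3.00·(cos75°, sin75°) = (0.7765, 2.8978)
|BD| = 9.6680
circle(B,9.00) ∩ circle(D,6.00): a=7.1613, h=5.4513
  candidates: C₊=(9.2424,5.9520) cross=52.703; C₋=(5.9746,-4.4493) cross=-52.703
  mode + wants cross > 0 → take C=(9.2424,5.9520) (cross=52.703)
ex = (C−B)/|BC| = (0.9407,0.3394); ey = (-0.3394,0.9407)
P = B + 1.05·ex + -1.70·ey = (2.3411,1.6550)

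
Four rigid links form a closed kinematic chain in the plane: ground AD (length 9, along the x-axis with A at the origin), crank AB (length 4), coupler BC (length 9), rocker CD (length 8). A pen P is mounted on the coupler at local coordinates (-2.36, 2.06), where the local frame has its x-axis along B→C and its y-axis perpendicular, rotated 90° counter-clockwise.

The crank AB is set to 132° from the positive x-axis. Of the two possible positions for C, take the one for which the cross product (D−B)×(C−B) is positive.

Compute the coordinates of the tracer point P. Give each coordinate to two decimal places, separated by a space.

-5.72 3.72

A=(0,0), D=(9.00,0)
B = A + 4.00·(cos132°, sin132°) = (-2.6765, 2.9726)
|BD| = 12.0490
circle(B,9.00) ∩ circle(D,8.00): a=6.7299, h=5.9756
  candidates: C₊=(5.3196,7.1032) cross=72.000; C₋=(2.3712,-4.4787) cross=-72.000
  mode + wants cross > 0 → take C=(5.3196,7.1032) (cross=72.000)
ex = (C−B)/|BC| = (0.8885,0.4590); ey = (-0.4590,0.8885)
P = B + -2.36·ex + 2.06·ey = (-5.7187,3.7197)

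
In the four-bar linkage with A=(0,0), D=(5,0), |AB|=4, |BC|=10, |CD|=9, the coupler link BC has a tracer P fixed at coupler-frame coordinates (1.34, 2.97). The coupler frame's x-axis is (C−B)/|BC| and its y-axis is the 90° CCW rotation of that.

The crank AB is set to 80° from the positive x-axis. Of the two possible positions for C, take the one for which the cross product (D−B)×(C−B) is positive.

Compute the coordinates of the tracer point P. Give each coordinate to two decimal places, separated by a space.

A=(0,0), D=(5.00,0)
B = A + 4.00·(cos80°, sin80°) = (0.6946, 3.9392)
|BD| = 5.8356
circle(B,10.00) ∩ circle(D,9.00): a=4.5457, h=8.9071
  candidates: C₊=(10.0610,7.4422) cross=51.978; C₋=(-1.9642,-5.7008) cross=-51.978
  mode + wants cross > 0 → take C=(10.0610,7.4422) (cross=51.978)
ex = (C−B)/|BC| = (0.9366,0.3503); ey = (-0.3503,0.9366)
P = B + 1.34·ex + 2.97·ey = (0.9093,7.1904)

0.91 7.19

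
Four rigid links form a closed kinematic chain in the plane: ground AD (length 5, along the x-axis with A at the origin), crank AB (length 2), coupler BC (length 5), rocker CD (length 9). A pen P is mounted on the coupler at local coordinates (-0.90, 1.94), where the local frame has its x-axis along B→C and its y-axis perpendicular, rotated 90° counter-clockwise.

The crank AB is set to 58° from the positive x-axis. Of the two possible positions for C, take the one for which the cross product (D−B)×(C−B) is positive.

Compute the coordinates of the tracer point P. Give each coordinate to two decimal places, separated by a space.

A=(0,0), D=(5.00,0)
B = A + 2.00·(cos58°, sin58°) = (1.0598, 1.6961)
|BD| = 4.2897
circle(B,5.00) ∩ circle(D,9.00): a=-4.3824, h=2.4072
  candidates: C₊=(-2.0137,5.6399) cross=10.326; C₋=(-3.9172,1.2178) cross=-10.326
  mode + wants cross > 0 → take C=(-2.0137,5.6399) (cross=10.326)
ex = (C−B)/|BC| = (-0.6147,0.7888); ey = (-0.7888,-0.6147)
P = B + -0.90·ex + 1.94·ey = (0.0829,-0.2063)

0.08 -0.21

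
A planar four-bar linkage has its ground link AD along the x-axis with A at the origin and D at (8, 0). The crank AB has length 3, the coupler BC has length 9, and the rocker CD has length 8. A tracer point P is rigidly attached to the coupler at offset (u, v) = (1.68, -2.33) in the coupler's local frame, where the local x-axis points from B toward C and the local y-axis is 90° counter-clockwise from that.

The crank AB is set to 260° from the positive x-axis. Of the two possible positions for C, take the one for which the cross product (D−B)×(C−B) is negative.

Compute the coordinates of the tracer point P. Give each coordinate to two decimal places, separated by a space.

-0.41 -5.82

A=(0,0), D=(8.00,0)
B = A + 3.00·(cos260°, sin260°) = (-0.5209, -2.9544)
|BD| = 9.0186
circle(B,9.00) ∩ circle(D,8.00): a=5.4518, h=7.1609
  candidates: C₊=(2.2842,5.5973) cross=64.581; C₋=(6.9759,-7.9342) cross=-64.581
  mode - wants cross < 0 → take C=(6.9759,-7.9342) (cross=-64.581)
ex = (C−B)/|BC| = (0.8330,-0.5533); ey = (0.5533,0.8330)
P = B + 1.68·ex + -2.33·ey = (-0.4107,-5.8248)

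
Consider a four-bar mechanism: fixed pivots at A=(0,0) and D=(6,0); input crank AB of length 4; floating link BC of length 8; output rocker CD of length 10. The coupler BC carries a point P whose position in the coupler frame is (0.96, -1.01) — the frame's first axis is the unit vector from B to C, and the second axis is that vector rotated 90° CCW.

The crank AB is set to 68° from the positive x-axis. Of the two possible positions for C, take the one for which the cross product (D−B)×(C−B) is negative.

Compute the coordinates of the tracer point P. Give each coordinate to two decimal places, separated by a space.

0.11 3.64

A=(0,0), D=(6.00,0)
B = A + 4.00·(cos68°, sin68°) = (1.4984, 3.7087)
|BD| = 5.8326
circle(B,8.00) ∩ circle(D,10.00): a=-0.1698, h=7.9982
  candidates: C₊=(6.4531,9.9897) cross=46.650; C₋=(-3.7184,-2.3563) cross=-46.650
  mode - wants cross < 0 → take C=(-3.7184,-2.3563) (cross=-46.650)
ex = (C−B)/|BC| = (-0.6521,-0.7581); ey = (0.7581,-0.6521)
P = B + 0.96·ex + -1.01·ey = (0.1067,3.6396)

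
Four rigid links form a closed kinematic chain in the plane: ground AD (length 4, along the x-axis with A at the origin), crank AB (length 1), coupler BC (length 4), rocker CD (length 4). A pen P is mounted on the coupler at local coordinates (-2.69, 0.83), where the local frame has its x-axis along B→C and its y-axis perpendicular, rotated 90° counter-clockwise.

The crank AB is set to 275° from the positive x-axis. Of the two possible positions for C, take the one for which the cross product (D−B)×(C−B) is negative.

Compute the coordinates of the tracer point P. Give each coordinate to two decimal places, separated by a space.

A=(0,0), D=(4.00,0)
B = A + 1.00·(cos275°, sin275°) = (0.0872, -0.9962)
|BD| = 4.0377
circle(B,4.00) ∩ circle(D,4.00): a=2.0188, h=3.4532
  candidates: C₊=(1.1916,2.8483) cross=13.943; C₋=(2.8956,-3.8445) cross=-13.943
  mode - wants cross < 0 → take C=(2.8956,-3.8445) (cross=-13.943)
ex = (C−B)/|BC| = (0.7021,-0.7121); ey = (0.7121,0.7021)
P = B + -2.69·ex + 0.83·ey = (-1.2105,1.5020)

-1.21 1.50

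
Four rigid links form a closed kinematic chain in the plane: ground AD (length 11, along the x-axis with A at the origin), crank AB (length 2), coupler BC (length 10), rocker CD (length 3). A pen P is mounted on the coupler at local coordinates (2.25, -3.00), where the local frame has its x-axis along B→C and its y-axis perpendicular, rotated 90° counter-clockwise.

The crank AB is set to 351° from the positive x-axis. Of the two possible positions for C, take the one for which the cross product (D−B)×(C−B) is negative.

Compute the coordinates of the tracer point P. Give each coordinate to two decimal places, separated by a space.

A=(0,0), D=(11.00,0)
B = A + 2.00·(cos351°, sin351°) = (1.9754, -0.3129)
|BD| = 9.0300
circle(B,10.00) ∩ circle(D,3.00): a=9.5538, h=2.9539
  candidates: C₊=(11.4211,2.9703) cross=26.674; C₋=(11.6257,-2.9340) cross=-26.674
  mode - wants cross < 0 → take C=(11.6257,-2.9340) (cross=-26.674)
ex = (C−B)/|BC| = (0.9650,-0.2621); ey = (0.2621,0.9650)
P = B + 2.25·ex + -3.00·ey = (3.3604,-3.7977)

3.36 -3.80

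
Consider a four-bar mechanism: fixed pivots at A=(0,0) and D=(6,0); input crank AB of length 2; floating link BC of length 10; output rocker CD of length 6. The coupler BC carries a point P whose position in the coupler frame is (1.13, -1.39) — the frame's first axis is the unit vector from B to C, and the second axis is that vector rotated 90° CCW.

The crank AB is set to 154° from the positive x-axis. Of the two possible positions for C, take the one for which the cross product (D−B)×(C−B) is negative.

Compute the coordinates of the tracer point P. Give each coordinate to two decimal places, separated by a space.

-1.93 -0.91

A=(0,0), D=(6.00,0)
B = A + 2.00·(cos154°, sin154°) = (-1.7976, 0.8767)
|BD| = 7.8467
circle(B,10.00) ∩ circle(D,6.00): a=8.0015, h=5.9980
  candidates: C₊=(6.8240,5.9432) cross=47.065; C₋=(5.4836,-5.9777) cross=-47.065
  mode - wants cross < 0 → take C=(5.4836,-5.9777) (cross=-47.065)
ex = (C−B)/|BC| = (0.7281,-0.6854); ey = (0.6854,0.7281)
P = B + 1.13·ex + -1.39·ey = (-1.9276,-0.9099)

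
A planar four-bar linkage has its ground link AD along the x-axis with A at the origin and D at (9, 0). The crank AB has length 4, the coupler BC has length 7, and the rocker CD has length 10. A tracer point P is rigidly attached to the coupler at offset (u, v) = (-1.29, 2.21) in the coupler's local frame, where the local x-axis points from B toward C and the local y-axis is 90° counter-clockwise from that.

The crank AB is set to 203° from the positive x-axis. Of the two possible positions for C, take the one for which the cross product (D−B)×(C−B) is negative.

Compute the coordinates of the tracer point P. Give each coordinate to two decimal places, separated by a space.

A=(0,0), D=(9.00,0)
B = A + 4.00·(cos203°, sin203°) = (-3.6820, -1.5629)
|BD| = 12.7780
circle(B,7.00) ∩ circle(D,10.00): a=4.3934, h=5.4496
  candidates: C₊=(0.0118,4.3832) cross=69.635; C₋=(1.3449,-6.4343) cross=-69.635
  mode - wants cross < 0 → take C=(1.3449,-6.4343) (cross=-69.635)
ex = (C−B)/|BC| = (0.7181,-0.6959); ey = (0.6959,0.7181)
P = B + -1.29·ex + 2.21·ey = (-3.0705,0.9219)

-3.07 0.92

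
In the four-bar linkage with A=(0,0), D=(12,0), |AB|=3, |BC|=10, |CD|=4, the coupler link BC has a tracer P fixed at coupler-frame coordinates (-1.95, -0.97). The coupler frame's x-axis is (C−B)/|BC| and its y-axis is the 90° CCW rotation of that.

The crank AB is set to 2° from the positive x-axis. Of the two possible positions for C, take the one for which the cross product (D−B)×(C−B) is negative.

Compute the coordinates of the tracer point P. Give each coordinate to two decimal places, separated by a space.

A=(0,0), D=(12.00,0)
B = A + 3.00·(cos2°, sin2°) = (2.9982, 0.1047)
|BD| = 9.0024
circle(B,10.00) ∩ circle(D,4.00): a=9.1666, h=3.9966
  candidates: C₊=(12.2107,3.9944) cross=35.979; C₋=(12.1177,-3.9983) cross=-35.979
  mode - wants cross < 0 → take C=(12.1177,-3.9983) (cross=-35.979)
ex = (C−B)/|BC| = (0.9120,-0.4103); ey = (0.4103,0.9120)
P = B + -1.95·ex + -0.97·ey = (0.8219,0.0202)

0.82 0.02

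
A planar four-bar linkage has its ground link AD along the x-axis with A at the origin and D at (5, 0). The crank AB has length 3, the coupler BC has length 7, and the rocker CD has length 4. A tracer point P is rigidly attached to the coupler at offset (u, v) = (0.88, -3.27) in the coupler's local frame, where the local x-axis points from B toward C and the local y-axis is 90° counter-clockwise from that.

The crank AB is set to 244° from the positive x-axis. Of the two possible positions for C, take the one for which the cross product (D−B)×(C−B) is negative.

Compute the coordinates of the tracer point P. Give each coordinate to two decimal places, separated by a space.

-1.04 -6.07

A=(0,0), D=(5.00,0)
B = A + 3.00·(cos244°, sin244°) = (-1.3151, -2.6964)
|BD| = 6.8667
circle(B,7.00) ∩ circle(D,4.00): a=5.8362, h=3.8650
  candidates: C₊=(2.5346,3.1499) cross=26.540; C₋=(5.5700,-3.9592) cross=-26.540
  mode - wants cross < 0 → take C=(5.5700,-3.9592) (cross=-26.540)
ex = (C−B)/|BC| = (0.9836,-0.1804); ey = (0.1804,0.9836)
P = B + 0.88·ex + -3.27·ey = (-1.0395,-6.0715)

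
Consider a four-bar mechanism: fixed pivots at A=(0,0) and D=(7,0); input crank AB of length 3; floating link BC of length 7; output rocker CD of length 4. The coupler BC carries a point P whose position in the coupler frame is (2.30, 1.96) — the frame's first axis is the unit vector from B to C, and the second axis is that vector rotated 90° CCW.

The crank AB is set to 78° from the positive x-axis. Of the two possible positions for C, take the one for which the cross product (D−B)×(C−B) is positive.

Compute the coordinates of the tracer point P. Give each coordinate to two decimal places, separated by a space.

2.61 5.21

A=(0,0), D=(7.00,0)
B = A + 3.00·(cos78°, sin78°) = (0.6237, 2.9344)
|BD| = 7.0191
circle(B,7.00) ∩ circle(D,4.00): a=5.8603, h=3.8285
  candidates: C₊=(7.5479,3.9623) cross=26.872; C₋=(4.3468,-2.9934) cross=-26.872
  mode + wants cross > 0 → take C=(7.5479,3.9623) (cross=26.872)
ex = (C−B)/|BC| = (0.9892,0.1468); ey = (-0.1468,0.9892)
P = B + 2.30·ex + 1.96·ey = (2.6110,5.2109)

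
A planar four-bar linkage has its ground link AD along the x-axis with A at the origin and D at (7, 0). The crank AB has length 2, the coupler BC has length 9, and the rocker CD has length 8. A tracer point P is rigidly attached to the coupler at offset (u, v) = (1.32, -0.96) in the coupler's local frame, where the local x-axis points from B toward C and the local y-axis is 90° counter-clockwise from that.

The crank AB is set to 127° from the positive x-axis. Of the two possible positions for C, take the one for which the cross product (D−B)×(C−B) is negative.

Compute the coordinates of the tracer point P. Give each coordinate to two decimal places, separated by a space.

-1.54 -0.00

A=(0,0), D=(7.00,0)
B = A + 2.00·(cos127°, sin127°) = (-1.2036, 1.5973)
|BD| = 8.3577
circle(B,9.00) ∩ circle(D,8.00): a=5.1959, h=7.3487
  candidates: C₊=(5.3009,7.8175) cross=61.418; C₋=(2.4920,-6.6090) cross=-61.418
  mode - wants cross < 0 → take C=(2.4920,-6.6090) (cross=-61.418)
ex = (C−B)/|BC| = (0.4106,-0.9118); ey = (0.9118,0.4106)
P = B + 1.32·ex + -0.96·ey = (-1.5369,-0.0005)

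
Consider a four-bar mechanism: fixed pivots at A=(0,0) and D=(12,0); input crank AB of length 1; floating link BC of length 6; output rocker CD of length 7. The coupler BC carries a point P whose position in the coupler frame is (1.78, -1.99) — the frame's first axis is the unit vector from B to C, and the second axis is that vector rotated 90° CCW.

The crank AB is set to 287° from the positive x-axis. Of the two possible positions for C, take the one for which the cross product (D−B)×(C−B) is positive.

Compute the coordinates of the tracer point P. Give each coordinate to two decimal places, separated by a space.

A=(0,0), D=(12.00,0)
B = A + 1.00·(cos287°, sin287°) = (0.2924, -0.9563)
|BD| = 11.7466
circle(B,6.00) ∩ circle(D,7.00): a=5.3200, h=2.7745
  candidates: C₊=(5.3688,2.2421) cross=32.591; C₋=(5.8205,-3.2885) cross=-32.591
  mode + wants cross > 0 → take C=(5.3688,2.2421) (cross=32.591)
ex = (C−B)/|BC| = (0.8461,0.5331); ey = (-0.5331,0.8461)
P = B + 1.78·ex + -1.99·ey = (2.8592,-1.6911)

2.86 -1.69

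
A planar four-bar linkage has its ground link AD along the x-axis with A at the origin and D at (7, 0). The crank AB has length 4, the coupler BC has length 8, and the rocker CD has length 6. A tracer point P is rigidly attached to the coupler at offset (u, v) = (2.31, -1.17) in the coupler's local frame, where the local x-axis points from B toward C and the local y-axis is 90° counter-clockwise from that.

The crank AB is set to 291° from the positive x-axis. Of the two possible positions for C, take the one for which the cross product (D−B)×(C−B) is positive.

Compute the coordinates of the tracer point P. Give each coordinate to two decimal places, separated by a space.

2.95 -1.64

A=(0,0), D=(7.00,0)
B = A + 4.00·(cos291°, sin291°) = (1.4335, -3.7343)
|BD| = 6.7031
circle(B,8.00) ∩ circle(D,6.00): a=5.4401, h=5.8656
  candidates: C₊=(2.6835,4.1674) cross=39.317; C₋=(9.2189,-5.5746) cross=-39.317
  mode + wants cross > 0 → take C=(2.6835,4.1674) (cross=39.317)
ex = (C−B)/|BC| = (0.1562,0.9877); ey = (-0.9877,0.1562)
P = B + 2.31·ex + -1.17·ey = (2.9500,-1.6355)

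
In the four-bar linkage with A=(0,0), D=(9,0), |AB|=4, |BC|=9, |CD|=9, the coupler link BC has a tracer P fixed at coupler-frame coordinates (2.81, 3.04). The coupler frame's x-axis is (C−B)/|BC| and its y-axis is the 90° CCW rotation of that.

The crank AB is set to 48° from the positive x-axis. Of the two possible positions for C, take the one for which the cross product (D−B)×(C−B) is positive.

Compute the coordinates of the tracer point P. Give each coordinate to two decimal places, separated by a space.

2.73 7.11

A=(0,0), D=(9.00,0)
B = A + 4.00·(cos48°, sin48°) = (2.6765, 2.9726)
|BD| = 6.9873
circle(B,9.00) ∩ circle(D,9.00): a=3.4937, h=8.2942
  candidates: C₊=(9.3668,8.9925) cross=57.954; C₋=(2.3097,-6.0199) cross=-57.954
  mode + wants cross > 0 → take C=(9.3668,8.9925) (cross=57.954)
ex = (C−B)/|BC| = (0.7434,0.6689); ey = (-0.6689,0.7434)
P = B + 2.81·ex + 3.04·ey = (2.7320,7.1120)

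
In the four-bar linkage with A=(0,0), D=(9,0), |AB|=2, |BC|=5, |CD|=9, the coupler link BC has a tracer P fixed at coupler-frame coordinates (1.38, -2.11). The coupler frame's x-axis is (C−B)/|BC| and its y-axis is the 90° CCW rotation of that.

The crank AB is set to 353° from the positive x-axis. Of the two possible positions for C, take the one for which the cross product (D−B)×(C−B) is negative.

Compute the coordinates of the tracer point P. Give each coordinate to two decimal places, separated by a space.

A=(0,0), D=(9.00,0)
B = A + 2.00·(cos353°, sin353°) = (1.9851, -0.2437)
|BD| = 7.0191
circle(B,5.00) ∩ circle(D,9.00): a=-0.4795, h=4.9770
  candidates: C₊=(1.3330,4.7136) cross=34.934; C₋=(1.6787,-5.2343) cross=-34.934
  mode - wants cross < 0 → take C=(1.6787,-5.2343) (cross=-34.934)
ex = (C−B)/|BC| = (-0.0613,-0.9981); ey = (0.9981,-0.0613)
P = B + 1.38·ex + -2.11·ey = (-0.2055,-1.4918)

-0.21 -1.49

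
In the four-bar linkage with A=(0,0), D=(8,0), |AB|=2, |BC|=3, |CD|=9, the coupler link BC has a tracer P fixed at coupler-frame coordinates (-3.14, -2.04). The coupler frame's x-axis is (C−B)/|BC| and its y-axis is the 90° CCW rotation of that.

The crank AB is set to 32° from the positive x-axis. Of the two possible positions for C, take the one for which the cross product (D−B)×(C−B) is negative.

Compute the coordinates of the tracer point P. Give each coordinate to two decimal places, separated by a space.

A=(0,0), D=(8.00,0)
B = A + 2.00·(cos32°, sin32°) = (1.6961, 1.0598)
|BD| = 6.3924
circle(B,3.00) ∩ circle(D,9.00): a=-2.4355, h=1.7516
  candidates: C₊=(-0.4153,3.1910) cross=11.197; C₋=(-0.9961,-0.2638) cross=-11.197
  mode - wants cross < 0 → take C=(-0.9961,-0.2638) (cross=-11.197)
ex = (C−B)/|BC| = (-0.8974,-0.4412); ey = (0.4412,-0.8974)
P = B + -3.14·ex + -2.04·ey = (3.6139,4.2759)

3.61 4.28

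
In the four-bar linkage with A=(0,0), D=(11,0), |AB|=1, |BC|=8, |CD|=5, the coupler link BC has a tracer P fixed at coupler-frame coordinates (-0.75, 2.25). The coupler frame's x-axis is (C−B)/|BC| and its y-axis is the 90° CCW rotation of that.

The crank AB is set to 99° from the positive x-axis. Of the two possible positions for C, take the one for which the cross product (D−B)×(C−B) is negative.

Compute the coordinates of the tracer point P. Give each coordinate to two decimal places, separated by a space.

A=(0,0), D=(11.00,0)
B = A + 1.00·(cos99°, sin99°) = (-0.1564, 0.9877)
|BD| = 11.2001
circle(B,8.00) ∩ circle(D,5.00): a=7.3411, h=3.1794
  candidates: C₊=(7.4364,3.5073) cross=35.609; C₋=(6.8757,-2.8267) cross=-35.609
  mode - wants cross < 0 → take C=(6.8757,-2.8267) (cross=-35.609)
ex = (C−B)/|BC| = (0.8790,-0.4768); ey = (0.4768,0.8790)
P = B + -0.75·ex + 2.25·ey = (0.2571,3.3231)

0.26 3.32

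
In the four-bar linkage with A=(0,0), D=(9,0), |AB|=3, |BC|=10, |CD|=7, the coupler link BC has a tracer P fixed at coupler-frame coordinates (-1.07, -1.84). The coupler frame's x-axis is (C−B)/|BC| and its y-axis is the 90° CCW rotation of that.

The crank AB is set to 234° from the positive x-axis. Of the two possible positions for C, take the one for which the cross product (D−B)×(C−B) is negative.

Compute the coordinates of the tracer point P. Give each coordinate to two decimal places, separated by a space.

A=(0,0), D=(9.00,0)
B = A + 3.00·(cos234°, sin234°) = (-1.7634, -2.4271)
|BD| = 11.0336
circle(B,10.00) ∩ circle(D,7.00): a=7.8279, h=6.2228
  candidates: C₊=(4.5040,5.3653) cross=68.660; C₋=(7.2417,-6.7756) cross=-68.660
  mode - wants cross < 0 → take C=(7.2417,-6.7756) (cross=-68.660)
ex = (C−B)/|BC| = (0.9005,-0.4349); ey = (0.4349,0.9005)
P = B + -1.07·ex + -1.84·ey = (-3.5270,-3.6187)

-3.53 -3.62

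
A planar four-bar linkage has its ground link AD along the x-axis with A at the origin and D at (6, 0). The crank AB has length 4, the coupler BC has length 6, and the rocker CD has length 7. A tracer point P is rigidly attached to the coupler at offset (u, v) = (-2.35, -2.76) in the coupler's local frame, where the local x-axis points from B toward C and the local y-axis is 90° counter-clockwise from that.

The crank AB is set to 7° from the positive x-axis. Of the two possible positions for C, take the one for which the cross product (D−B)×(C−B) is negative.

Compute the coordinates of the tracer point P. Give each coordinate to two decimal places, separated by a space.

A=(0,0), D=(6.00,0)
B = A + 4.00·(cos7°, sin7°) = (3.9702, 0.4875)
|BD| = 2.0875
circle(B,6.00) ∩ circle(D,7.00): a=-2.0700, h=5.6316
  candidates: C₊=(3.2725,6.4468) cross=11.756; C₋=(0.6424,-4.5051) cross=-11.756
  mode - wants cross < 0 → take C=(0.6424,-4.5051) (cross=-11.756)
ex = (C−B)/|BC| = (-0.5546,-0.8321); ey = (0.8321,-0.5546)
P = B + -2.35·ex + -2.76·ey = (2.9770,3.9737)

2.98 3.97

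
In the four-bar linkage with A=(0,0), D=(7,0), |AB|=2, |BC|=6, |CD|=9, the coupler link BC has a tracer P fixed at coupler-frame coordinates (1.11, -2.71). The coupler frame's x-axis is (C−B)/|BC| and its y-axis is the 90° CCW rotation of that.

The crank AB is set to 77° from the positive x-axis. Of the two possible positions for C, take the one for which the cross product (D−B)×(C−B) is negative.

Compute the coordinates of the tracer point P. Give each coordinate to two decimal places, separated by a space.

A=(0,0), D=(7.00,0)
B = A + 2.00·(cos77°, sin77°) = (0.4499, 1.9487)
|BD| = 6.8338
circle(B,6.00) ∩ circle(D,9.00): a=0.1245, h=5.9987
  candidates: C₊=(2.2798,7.6629) cross=40.994; C₋=(-1.1414,-3.8364) cross=-40.994
  mode - wants cross < 0 → take C=(-1.1414,-3.8364) (cross=-40.994)
ex = (C−B)/|BC| = (-0.2652,-0.9642); ey = (0.9642,-0.2652)
P = B + 1.11·ex + -2.71·ey = (-2.4574,1.5972)

-2.46 1.60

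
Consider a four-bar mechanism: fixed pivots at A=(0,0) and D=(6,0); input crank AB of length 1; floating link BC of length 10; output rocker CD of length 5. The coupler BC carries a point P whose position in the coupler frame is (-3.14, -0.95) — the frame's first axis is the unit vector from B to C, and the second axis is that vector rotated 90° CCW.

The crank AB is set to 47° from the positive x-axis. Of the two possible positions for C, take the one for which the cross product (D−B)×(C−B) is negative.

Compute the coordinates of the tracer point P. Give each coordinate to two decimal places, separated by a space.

-2.58 1.06

A=(0,0), D=(6.00,0)
B = A + 1.00·(cos47°, sin47°) = (0.6820, 0.7314)
|BD| = 5.3681
circle(B,10.00) ∩ circle(D,5.00): a=9.6698, h=2.5485
  candidates: C₊=(10.6088,1.9387) cross=13.681; C₋=(9.9144,-3.1108) cross=-13.681
  mode - wants cross < 0 → take C=(9.9144,-3.1108) (cross=-13.681)
ex = (C−B)/|BC| = (0.9232,-0.3842); ey = (0.3842,0.9232)
P = B + -3.14·ex + -0.95·ey = (-2.5820,1.0607)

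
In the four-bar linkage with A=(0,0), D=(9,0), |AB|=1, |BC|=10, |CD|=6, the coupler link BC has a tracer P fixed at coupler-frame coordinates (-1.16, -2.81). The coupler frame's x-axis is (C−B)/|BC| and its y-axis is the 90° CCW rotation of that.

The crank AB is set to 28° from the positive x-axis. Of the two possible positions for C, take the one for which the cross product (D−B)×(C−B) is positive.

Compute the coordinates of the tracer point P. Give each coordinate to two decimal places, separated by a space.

1.47 -2.51

A=(0,0), D=(9.00,0)
B = A + 1.00·(cos28°, sin28°) = (0.8829, 0.4695)
|BD| = 8.1306
circle(B,10.00) ∩ circle(D,6.00): a=8.0010, h=5.9986
  candidates: C₊=(9.2170,5.9961) cross=48.772; C₋=(8.5243,-5.9811) cross=-48.772
  mode + wants cross > 0 → take C=(9.2170,5.9961) (cross=48.772)
ex = (C−B)/|BC| = (0.8334,0.5527); ey = (-0.5527,0.8334)
P = B + -1.16·ex + -2.81·ey = (1.4692,-2.5135)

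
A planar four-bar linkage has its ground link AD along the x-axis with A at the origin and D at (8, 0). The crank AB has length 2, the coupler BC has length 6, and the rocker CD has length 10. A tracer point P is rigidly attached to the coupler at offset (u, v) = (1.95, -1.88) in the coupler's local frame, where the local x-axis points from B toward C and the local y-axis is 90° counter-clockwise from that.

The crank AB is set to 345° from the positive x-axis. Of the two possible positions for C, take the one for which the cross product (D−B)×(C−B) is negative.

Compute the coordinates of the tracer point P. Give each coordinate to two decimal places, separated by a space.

A=(0,0), D=(8.00,0)
B = A + 2.00·(cos345°, sin345°) = (1.9319, -0.5176)
|BD| = 6.0902
circle(B,6.00) ∩ circle(D,10.00): a=-2.2093, h=5.5785
  candidates: C₊=(-0.7436,4.8529) cross=33.974; C₋=(0.2047,-6.2637) cross=-33.974
  mode - wants cross < 0 → take C=(0.2047,-6.2637) (cross=-33.974)
ex = (C−B)/|BC| = (-0.2879,-0.9577); ey = (0.9577,-0.2879)
P = B + 1.95·ex + -1.88·ey = (-0.4299,-1.8439)

-0.43 -1.84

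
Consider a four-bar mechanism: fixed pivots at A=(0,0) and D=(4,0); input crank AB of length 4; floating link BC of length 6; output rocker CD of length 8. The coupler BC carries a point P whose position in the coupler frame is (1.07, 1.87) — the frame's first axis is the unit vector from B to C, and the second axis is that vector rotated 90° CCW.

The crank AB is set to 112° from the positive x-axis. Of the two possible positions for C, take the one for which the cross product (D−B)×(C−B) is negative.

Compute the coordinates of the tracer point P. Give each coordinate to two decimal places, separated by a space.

-0.18 2.01

A=(0,0), D=(4.00,0)
B = A + 4.00·(cos112°, sin112°) = (-1.4984, 3.7087)
|BD| = 6.6323
circle(B,6.00) ∩ circle(D,8.00): a=1.2053, h=5.8777
  candidates: C₊=(2.7876,7.9076) cross=38.983; C₋=(-3.7860,-1.8381) cross=-38.983
  mode - wants cross < 0 → take C=(-3.7860,-1.8381) (cross=-38.983)
ex = (C−B)/|BC| = (-0.3813,-0.9245); ey = (0.9245,-0.3813)
P = B + 1.07·ex + 1.87·ey = (-0.1776,2.0066)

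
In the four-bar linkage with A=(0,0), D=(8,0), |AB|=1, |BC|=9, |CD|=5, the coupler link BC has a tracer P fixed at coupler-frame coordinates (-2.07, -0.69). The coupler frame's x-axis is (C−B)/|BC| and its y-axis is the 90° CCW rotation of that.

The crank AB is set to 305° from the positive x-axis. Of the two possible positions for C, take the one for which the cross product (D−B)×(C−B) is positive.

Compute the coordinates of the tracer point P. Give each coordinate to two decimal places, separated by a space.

A=(0,0), D=(8.00,0)
B = A + 1.00·(cos305°, sin305°) = (0.5736, -0.8192)
|BD| = 7.4715
circle(B,9.00) ∩ circle(D,5.00): a=7.4833, h=5.0000
  candidates: C₊=(7.4636,4.9711) cross=37.357; C₋=(8.5600,-4.9685) cross=-37.357
  mode + wants cross > 0 → take C=(7.4636,4.9711) (cross=37.357)
ex = (C−B)/|BC| = (0.7656,0.6434); ey = (-0.6434,0.7656)
P = B + -2.07·ex + -0.69·ey = (-0.5672,-2.6792)

-0.57 -2.68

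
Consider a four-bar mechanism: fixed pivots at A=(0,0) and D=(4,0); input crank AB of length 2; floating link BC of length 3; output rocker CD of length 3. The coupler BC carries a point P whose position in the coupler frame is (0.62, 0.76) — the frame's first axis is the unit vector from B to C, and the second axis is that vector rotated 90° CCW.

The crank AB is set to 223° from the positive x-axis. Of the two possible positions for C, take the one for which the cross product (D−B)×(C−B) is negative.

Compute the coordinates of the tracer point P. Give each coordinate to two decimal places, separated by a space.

-0.76 -0.68

A=(0,0), D=(4.00,0)
B = A + 2.00·(cos223°, sin223°) = (-1.4627, -1.3640)
|BD| = 5.6304
circle(B,3.00) ∩ circle(D,3.00): a=2.8152, h=1.0366
  candidates: C₊=(1.0175,0.3237) cross=5.837; C₋=(1.5198,-1.6877) cross=-5.837
  mode - wants cross < 0 → take C=(1.5198,-1.6877) (cross=-5.837)
ex = (C−B)/|BC| = (0.9942,-0.1079); ey = (0.1079,0.9942)
P = B + 0.62·ex + 0.76·ey = (-0.7643,-0.6753)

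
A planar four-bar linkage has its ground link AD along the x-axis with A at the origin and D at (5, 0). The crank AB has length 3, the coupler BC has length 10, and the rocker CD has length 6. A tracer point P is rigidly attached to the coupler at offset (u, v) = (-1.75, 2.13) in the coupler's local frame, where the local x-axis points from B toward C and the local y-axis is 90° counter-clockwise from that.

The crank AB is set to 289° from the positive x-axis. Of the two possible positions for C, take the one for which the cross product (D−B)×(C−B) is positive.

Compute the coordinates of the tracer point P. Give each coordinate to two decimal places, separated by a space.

-1.73 -3.36

A=(0,0), D=(5.00,0)
B = A + 3.00·(cos289°, sin289°) = (0.9767, -2.8366)
|BD| = 4.9227
circle(B,10.00) ∩ circle(D,6.00): a=8.9618, h=4.4368
  candidates: C₊=(5.7446,5.9536) cross=21.841; C₋=(10.8578,-1.2987) cross=-21.841
  mode + wants cross > 0 → take C=(5.7446,5.9536) (cross=21.841)
ex = (C−B)/|BC| = (0.4768,0.8790); ey = (-0.8790,0.4768)
P = B + -1.75·ex + 2.13·ey = (-1.7300,-3.3593)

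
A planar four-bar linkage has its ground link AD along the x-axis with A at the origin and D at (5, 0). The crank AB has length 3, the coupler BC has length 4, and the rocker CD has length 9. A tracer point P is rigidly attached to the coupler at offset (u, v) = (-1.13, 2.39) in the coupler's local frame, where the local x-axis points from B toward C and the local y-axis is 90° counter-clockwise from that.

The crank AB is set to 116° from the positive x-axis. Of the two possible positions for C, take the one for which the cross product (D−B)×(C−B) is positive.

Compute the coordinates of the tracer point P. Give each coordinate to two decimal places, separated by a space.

A=(0,0), D=(5.00,0)
B = A + 3.00·(cos116°, sin116°) = (-1.3151, 2.6964)
|BD| = 6.8667
circle(B,4.00) ∩ circle(D,9.00): a=-1.2997, h=3.7830
  candidates: C₊=(-1.0249,6.6858) cross=25.976; C₋=(-3.9959,-0.2724) cross=-25.976
  mode + wants cross > 0 → take C=(-1.0249,6.6858) (cross=25.976)
ex = (C−B)/|BC| = (0.0726,0.9974); ey = (-0.9974,0.0726)
P = B + -1.13·ex + 2.39·ey = (-3.7808,1.7428)

-3.78 1.74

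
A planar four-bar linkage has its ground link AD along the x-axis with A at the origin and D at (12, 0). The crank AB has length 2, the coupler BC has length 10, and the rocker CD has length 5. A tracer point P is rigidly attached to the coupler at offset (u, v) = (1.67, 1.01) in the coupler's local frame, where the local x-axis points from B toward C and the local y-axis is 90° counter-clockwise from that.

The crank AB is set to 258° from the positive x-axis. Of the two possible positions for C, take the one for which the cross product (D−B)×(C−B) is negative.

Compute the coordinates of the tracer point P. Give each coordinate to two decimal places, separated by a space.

A=(0,0), D=(12.00,0)
B = A + 2.00·(cos258°, sin258°) = (-0.4158, -1.9563)
|BD| = 12.5690
circle(B,10.00) ∩ circle(D,5.00): a=9.2680, h=3.7555
  candidates: C₊=(8.1547,3.1959) cross=47.203; C₋=(9.3238,-4.2235) cross=-47.203
  mode - wants cross < 0 → take C=(9.3238,-4.2235) (cross=-47.203)
ex = (C−B)/|BC| = (0.9740,-0.2267); ey = (0.2267,0.9740)
P = B + 1.67·ex + 1.01·ey = (1.4397,-1.3512)

1.44 -1.35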